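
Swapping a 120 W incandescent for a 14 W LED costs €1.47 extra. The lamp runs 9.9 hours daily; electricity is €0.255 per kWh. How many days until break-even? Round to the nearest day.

Power saved = 120 − 14 = 106 W
Daily energy saved = 106 W × 9.9 h = 1049 Wh = 1.0494 kWh
Daily savings = 1.0494 × €0.255 = €0.2676
Payback = €1.47 / €0.2676 per day = 5.493 days

5 days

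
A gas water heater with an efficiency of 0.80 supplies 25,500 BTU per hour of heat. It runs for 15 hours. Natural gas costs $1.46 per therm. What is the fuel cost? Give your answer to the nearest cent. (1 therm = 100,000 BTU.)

Heat delivered = 25,500 BTU/h × 15 h = 382,500 BTU
Gas input = 382,500 / 0.80 = 478,125 BTU
= 478,125 / 100,000 = 4.781 therm
Cost = 4.781 × $1.46/therm = $6.98

$6.98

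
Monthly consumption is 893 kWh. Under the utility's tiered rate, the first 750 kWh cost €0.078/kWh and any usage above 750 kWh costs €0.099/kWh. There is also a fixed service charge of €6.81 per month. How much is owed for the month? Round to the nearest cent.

€79.47

First 750 kWh × €0.078 = €58.50
Remaining 143 kWh × €0.099 = €14.16
Energy charge = €72.66; + service €6.81 = €79.47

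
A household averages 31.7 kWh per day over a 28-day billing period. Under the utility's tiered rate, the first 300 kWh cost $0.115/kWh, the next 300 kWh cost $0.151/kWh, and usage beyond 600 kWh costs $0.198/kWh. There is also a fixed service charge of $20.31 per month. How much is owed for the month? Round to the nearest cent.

Usage = 31.7 kWh/day × 28 days = 887.6 kWh
First 300 kWh × $0.115 = $34.50
Next 300 kWh × $0.151 = $45.30
Remaining 287.6 kWh × $0.198 = $56.94
Energy charge = $136.74; + service $20.31 = $157.05

$157.05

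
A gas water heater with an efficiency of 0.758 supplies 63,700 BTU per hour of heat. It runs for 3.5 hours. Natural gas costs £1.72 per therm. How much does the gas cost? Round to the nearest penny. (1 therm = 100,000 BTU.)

Heat delivered = 63,700 BTU/h × 3.5 h = 222,950 BTU
Gas input = 222,950 / 0.758 = 294,129 BTU
= 294,129 / 100,000 = 2.941 therm
Cost = 2.941 × £1.72/therm = £5.06

£5.06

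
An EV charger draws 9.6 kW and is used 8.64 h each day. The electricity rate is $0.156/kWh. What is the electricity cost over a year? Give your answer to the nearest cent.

$4722.83

Energy = 9600 W × 8.64 h/day × 365 days = 30,274,560 Wh = 30,270 kWh
Cost = 30,270 kWh × $0.156/kWh = $4,722.83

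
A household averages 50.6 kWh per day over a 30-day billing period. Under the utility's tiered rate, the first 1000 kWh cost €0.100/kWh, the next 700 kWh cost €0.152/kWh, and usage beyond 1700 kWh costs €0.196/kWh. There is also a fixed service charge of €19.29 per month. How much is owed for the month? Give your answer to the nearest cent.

Usage = 50.6 kWh/day × 30 days = 1518 kWh
First 1000 kWh × €0.100 = €100.00
Next 518 kWh × €0.152 = €78.74
Remaining tier: 0 kWh (not reached)
Energy charge = €178.74; + service €19.29 = €198.03

€198.03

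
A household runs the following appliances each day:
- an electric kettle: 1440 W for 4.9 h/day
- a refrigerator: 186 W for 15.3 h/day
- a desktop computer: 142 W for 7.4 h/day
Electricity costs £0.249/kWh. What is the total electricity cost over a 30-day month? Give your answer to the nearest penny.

£81.82

electric kettle: 1440 W × 4.9 h × 30 d = 211,680 Wh = 211.7 kWh
refrigerator: 186 W × 15.3 h × 30 d = 85,374 Wh = 85.37 kWh
desktop computer: 142 W × 7.4 h × 30 d = 31,524 Wh = 31.52 kWh
Total energy = 211.7 + 85.37 + 31.52 = 328.6 kWh
Cost = 328.6 kWh × £0.249 = £81.82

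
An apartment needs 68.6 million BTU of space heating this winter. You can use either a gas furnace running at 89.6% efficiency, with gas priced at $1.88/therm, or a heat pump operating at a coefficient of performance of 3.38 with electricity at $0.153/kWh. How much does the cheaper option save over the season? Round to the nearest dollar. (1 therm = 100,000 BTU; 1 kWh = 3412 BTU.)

$529

Heat load = 68.6 × 10⁶ BTU = 68,600,000 BTU
Gas: input = 68,600,000 / 0.896 = 76,562,500 BTU = 765.6 therm → 765.6 × $1.88 = $1,439.38
Heat pump: 68,600,000 BTU / 3412 = 20,110 kWh heat; / 3.38 = 5,948 kWh in → × $0.153 = $910.10
Difference = |$1,439.38 − $910.10| = $529.27 ≈ $529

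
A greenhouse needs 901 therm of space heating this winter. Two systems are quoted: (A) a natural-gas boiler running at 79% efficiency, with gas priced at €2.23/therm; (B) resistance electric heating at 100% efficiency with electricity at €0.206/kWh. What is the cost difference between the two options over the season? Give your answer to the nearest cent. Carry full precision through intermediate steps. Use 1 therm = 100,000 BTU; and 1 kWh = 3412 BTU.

Heat load = 901 therm × 100,000 = 90,100,000 BTU
Gas: input = 90,100,000 / 0.79 = 114,050,633 BTU = 1,141 therm → 1,141 × €2.23 = €2,543.33
Electric: 90,100,000 BTU / 3412 = 26,410 kWh → × €0.206 = €5,439.80
Difference = |€2,543.33 − €5,439.80| = €2,896.47

€2896.47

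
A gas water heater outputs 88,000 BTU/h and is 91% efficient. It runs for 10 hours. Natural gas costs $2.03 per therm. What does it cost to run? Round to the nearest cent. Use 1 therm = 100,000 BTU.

$19.63

Heat delivered = 88,000 BTU/h × 10 h = 880,000 BTU
Gas input = 880,000 / 0.91 = 967,033 BTU
= 967,033 / 100,000 = 9.67 therm
Cost = 9.67 × $2.03/therm = $19.63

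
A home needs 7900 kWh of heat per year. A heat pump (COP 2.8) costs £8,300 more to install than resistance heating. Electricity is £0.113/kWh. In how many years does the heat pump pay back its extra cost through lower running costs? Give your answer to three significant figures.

Resistance: 7900 kWh × £0.113 = £892.70/yr
Heat pump: 7900 / 2.8 = 2821 kWh in → × £0.113 = £318.82/yr
Annual savings = £573.88
Payback = £8,300 / £573.88 = 14.5 years

14.5 years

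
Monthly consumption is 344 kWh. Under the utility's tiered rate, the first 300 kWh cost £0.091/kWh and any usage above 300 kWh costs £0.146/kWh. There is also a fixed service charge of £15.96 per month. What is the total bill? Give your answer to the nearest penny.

First 300 kWh × £0.091 = £27.30
Remaining 44 kWh × £0.146 = £6.42
Energy charge = £33.72; + service £15.96 = £49.68

£49.68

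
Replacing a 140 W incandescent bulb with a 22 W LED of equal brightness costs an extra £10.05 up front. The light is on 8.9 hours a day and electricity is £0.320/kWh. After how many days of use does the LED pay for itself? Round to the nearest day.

30 days

Power saved = 140 − 22 = 118 W
Daily energy saved = 118 W × 8.9 h = 1050 Wh = 1.0502 kWh
Daily savings = 1.0502 × £0.320 = £0.3361
Payback = £10.05 / £0.3361 per day = 29.91 days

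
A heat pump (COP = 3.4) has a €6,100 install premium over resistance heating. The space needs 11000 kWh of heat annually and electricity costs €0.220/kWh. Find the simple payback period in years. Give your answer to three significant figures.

Resistance: 11000 kWh × €0.220 = €2,420.00/yr
Heat pump: 11000 / 3.4 = 3235 kWh in → × €0.220 = €711.76/yr
Annual savings = €1,708.24
Payback = €6,100 / €1,708.24 = 3.57 years

3.57 years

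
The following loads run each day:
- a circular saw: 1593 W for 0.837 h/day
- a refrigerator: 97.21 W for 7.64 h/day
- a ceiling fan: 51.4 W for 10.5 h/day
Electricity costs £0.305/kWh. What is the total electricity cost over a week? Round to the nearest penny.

£5.58

circular saw: 1593 W × 0.837 h × 7 d = 9,333 Wh = 9.333 kWh
refrigerator: 97.21 W × 7.64 h × 7 d = 5,199 Wh = 5.199 kWh
ceiling fan: 51.4 W × 10.5 h × 7 d = 3,778 Wh = 3.778 kWh
Total energy = 9.333 + 5.199 + 3.778 = 18.31 kWh
Cost = 18.31 kWh × £0.305 = £5.58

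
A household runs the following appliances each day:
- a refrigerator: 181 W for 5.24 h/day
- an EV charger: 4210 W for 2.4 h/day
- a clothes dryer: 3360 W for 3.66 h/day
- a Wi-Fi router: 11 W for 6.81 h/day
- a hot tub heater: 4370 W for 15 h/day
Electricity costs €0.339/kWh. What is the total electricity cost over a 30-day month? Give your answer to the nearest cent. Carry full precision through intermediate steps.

refrigerator: 181 W × 5.24 h × 30 d = 28,453 Wh = 28.45 kWh
EV charger: 4210 W × 2.4 h × 30 d = 303,120 Wh = 303.1 kWh
clothes dryer: 3360 W × 3.66 h × 30 d = 368,928 Wh = 368.9 kWh
Wi-Fi router: 11 W × 6.81 h × 30 d = 2,247 Wh = 2.247 kWh
hot tub heater: 4370 W × 15 h × 30 d = 1,966,500 Wh = 1,966 kWh
Total energy = 28.45 + 303.1 + 368.9 + 2.247 + 1,966 = 2,669 kWh
Cost = 2,669 kWh × €0.339 = €904.88

€904.88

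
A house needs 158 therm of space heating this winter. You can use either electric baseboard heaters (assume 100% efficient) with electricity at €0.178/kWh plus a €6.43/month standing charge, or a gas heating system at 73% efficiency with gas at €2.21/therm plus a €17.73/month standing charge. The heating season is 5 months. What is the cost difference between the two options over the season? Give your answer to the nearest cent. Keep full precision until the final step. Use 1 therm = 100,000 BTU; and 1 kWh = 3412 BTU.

€289.44

Heat load = 158 therm × 100,000 = 15,800,000 BTU
Gas: input = 15,800,000 / 0.73 = 21,643,836 BTU = 216.4 therm → 216.4 × €2.21 = €478.33; + 5 × €17.73 standing = €566.98
Electric: 15,800,000 BTU / 3412 = 4,631 kWh → × €0.178 = €824.27; + 5 × €6.43 standing = €856.42
Difference = |€566.98 − €856.42| = €289.44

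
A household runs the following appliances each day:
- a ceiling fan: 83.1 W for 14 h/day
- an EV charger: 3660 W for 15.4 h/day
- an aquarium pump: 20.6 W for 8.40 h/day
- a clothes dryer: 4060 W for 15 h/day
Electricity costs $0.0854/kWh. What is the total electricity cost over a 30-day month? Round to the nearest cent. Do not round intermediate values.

$303.85

ceiling fan: 83.1 W × 14 h × 30 d = 34,902 Wh = 34.9 kWh
EV charger: 3660 W × 15.4 h × 30 d = 1,690,920 Wh = 1,691 kWh
aquarium pump: 20.6 W × 8.40 h × 30 d = 5,191 Wh = 5.191 kWh
clothes dryer: 4060 W × 15 h × 30 d = 1,827,000 Wh = 1,827 kWh
Total energy = 34.9 + 1,691 + 5.191 + 1,827 = 3,558 kWh
Cost = 3,558 kWh × $0.0854 = $303.85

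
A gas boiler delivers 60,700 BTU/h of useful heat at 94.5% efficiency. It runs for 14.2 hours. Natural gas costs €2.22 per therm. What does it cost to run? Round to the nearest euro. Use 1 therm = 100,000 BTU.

€20

Heat delivered = 60,700 BTU/h × 14.2 h = 861,940 BTU
Gas input = 861,940 / 0.945 = 912,106 BTU
= 912,106 / 100,000 = 9.121 therm
Cost = 9.121 × €2.22/therm = €20.25 ≈ €20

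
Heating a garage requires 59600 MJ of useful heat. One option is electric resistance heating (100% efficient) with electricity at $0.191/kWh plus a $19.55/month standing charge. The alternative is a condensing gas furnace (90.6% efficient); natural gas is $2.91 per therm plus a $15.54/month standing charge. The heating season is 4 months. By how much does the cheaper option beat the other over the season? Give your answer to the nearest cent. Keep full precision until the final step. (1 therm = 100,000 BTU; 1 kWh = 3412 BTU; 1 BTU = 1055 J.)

$1363.94

Heat load = 59600 MJ = 59,600,000,000 J / 1055 = 56,492,891 BTU
Gas: input = 56,492,891 / 0.906 = 62,354,184 BTU = 623.5 therm → 623.5 × $2.91 = $1,814.51; + 4 × $15.54 standing = $1,876.67
Electric: 56,492,891 BTU / 3412 = 16,560 kWh → × $0.191 = $3,162.41; + 4 × $19.55 standing = $3,240.61
Difference = |$1,876.67 − $3,240.61| = $1,363.94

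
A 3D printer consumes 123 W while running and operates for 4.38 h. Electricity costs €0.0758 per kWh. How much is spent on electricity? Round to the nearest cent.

€0.04

Energy = 123 W × 4.38 h = 539 Wh = 0.5387 kWh
Cost = 0.5387 kWh × €0.0758/kWh = €0.04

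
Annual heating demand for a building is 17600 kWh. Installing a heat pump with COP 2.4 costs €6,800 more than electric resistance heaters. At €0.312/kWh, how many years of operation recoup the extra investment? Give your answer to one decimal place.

Resistance: 17600 kWh × €0.312 = €5,491.20/yr
Heat pump: 17600 / 2.4 = 7333 kWh in → × €0.312 = €2,288.00/yr
Annual savings = €3,203.20
Payback = €6,800 / €3,203.20 = 2.12 years

2.1 years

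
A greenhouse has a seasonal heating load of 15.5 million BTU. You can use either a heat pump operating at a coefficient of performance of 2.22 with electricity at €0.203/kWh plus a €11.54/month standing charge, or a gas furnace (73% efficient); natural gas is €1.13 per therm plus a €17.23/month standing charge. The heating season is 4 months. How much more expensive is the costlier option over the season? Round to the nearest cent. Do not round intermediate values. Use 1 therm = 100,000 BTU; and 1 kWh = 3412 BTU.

Heat load = 15.5 × 10⁶ BTU = 15,500,000 BTU
Gas: input = 15,500,000 / 0.73 = 21,232,877 BTU = 212.3 therm → 212.3 × €1.13 = €239.93; + 4 × €17.23 standing = €308.85
Heat pump: 15,500,000 BTU / 3412 = 4,543 kWh heat; / 2.22 = 2,046 kWh in → × €0.203 = €415.40; + 4 × €11.54 standing = €461.56
Difference = |€308.85 − €461.56| = €152.71

€152.71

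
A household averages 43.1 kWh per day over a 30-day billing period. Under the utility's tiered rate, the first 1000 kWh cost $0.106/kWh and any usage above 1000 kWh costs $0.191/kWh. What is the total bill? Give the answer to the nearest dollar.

$162

Usage = 43.1 kWh/day × 30 days = 1293 kWh
First 1000 kWh × $0.106 = $106.00
Remaining 293 kWh × $0.191 = $55.96
Total = $161.96 ≈ $162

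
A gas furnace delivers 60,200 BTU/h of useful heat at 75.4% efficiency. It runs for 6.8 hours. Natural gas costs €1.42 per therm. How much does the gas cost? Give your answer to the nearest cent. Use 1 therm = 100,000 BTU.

€7.71

Heat delivered = 60,200 BTU/h × 6.8 h = 409,360 BTU
Gas input = 409,360 / 0.754 = 542,918 BTU
= 542,918 / 100,000 = 5.429 therm
Cost = 5.429 × €1.42/therm = €7.71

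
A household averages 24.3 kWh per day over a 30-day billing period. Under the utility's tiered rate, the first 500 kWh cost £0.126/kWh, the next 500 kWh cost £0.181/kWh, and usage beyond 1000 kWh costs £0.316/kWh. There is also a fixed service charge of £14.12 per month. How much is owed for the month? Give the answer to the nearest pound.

Usage = 24.3 kWh/day × 30 days = 729 kWh
First 500 kWh × £0.126 = £63.00
Next 229 kWh × £0.181 = £41.45
Remaining tier: 0 kWh (not reached)
Energy charge = £104.45; + service £14.12 = £118.57 ≈ £119

£119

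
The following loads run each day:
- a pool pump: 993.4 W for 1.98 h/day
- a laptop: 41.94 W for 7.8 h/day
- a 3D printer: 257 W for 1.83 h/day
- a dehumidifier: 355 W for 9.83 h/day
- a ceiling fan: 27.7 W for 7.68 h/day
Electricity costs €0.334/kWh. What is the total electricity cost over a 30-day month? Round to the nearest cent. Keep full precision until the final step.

pool pump: 993.4 W × 1.98 h × 30 d = 59,008 Wh = 59.01 kWh
laptop: 41.94 W × 7.8 h × 30 d = 9,814 Wh = 9.814 kWh
3D printer: 257 W × 1.83 h × 30 d = 14,109 Wh = 14.11 kWh
dehumidifier: 355 W × 9.83 h × 30 d = 104,690 Wh = 104.7 kWh
ceiling fan: 27.7 W × 7.68 h × 30 d = 6,382 Wh = 6.382 kWh
Total energy = 59.01 + 9.814 + 14.11 + 104.7 + 6.382 = 194 kWh
Cost = 194 kWh × €0.334 = €64.80

€64.80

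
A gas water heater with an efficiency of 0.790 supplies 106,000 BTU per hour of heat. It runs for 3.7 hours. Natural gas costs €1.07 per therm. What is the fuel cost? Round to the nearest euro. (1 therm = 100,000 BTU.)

€5

Heat delivered = 106,000 BTU/h × 3.7 h = 392,200 BTU
Gas input = 392,200 / 0.790 = 496,456 BTU
= 496,456 / 100,000 = 4.965 therm
Cost = 4.965 × €1.07/therm = €5.31 ≈ €5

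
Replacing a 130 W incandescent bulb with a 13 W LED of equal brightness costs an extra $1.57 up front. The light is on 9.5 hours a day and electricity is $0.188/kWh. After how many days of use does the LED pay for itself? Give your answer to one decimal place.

Power saved = 130 − 13 = 117 W
Daily energy saved = 117 W × 9.5 h = 1112 Wh = 1.1115 kWh
Daily savings = 1.1115 × $0.188 = $0.2090
Payback = $1.57 / $0.2090 per day = 7.513 days

7.5 days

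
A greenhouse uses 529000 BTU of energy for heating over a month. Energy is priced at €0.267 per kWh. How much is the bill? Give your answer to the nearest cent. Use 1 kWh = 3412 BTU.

€41.40

529000 BTU × (0.00029308 kWh/BTU) = 155 kWh
Cost = 155 kWh × €0.267/kWh = €41.40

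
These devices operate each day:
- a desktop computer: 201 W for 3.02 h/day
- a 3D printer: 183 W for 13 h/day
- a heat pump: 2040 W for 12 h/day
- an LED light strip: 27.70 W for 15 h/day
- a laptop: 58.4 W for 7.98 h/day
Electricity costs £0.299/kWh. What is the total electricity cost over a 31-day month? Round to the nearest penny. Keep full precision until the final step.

desktop computer: 201 W × 3.02 h × 31 d = 18,818 Wh = 18.82 kWh
3D printer: 183 W × 13 h × 31 d = 73,749 Wh = 73.75 kWh
heat pump: 2040 W × 12 h × 31 d = 758,880 Wh = 758.9 kWh
LED light strip: 27.70 W × 15 h × 31 d = 12,880 Wh = 12.88 kWh
laptop: 58.4 W × 7.98 h × 31 d = 14,447 Wh = 14.45 kWh
Total energy = 18.82 + 73.75 + 758.9 + 12.88 + 14.45 = 878.8 kWh
Cost = 878.8 kWh × £0.299 = £262.75

£262.75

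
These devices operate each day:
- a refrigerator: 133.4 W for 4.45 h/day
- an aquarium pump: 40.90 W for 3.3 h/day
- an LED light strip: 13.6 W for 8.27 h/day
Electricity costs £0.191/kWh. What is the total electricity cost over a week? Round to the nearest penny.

£1.12

refrigerator: 133.4 W × 4.45 h × 7 d = 4,155 Wh = 4.155 kWh
aquarium pump: 40.90 W × 3.3 h × 7 d = 945 Wh = 0.9448 kWh
LED light strip: 13.6 W × 8.27 h × 7 d = 787 Wh = 0.7873 kWh
Total energy = 4.155 + 0.9448 + 0.7873 = 5.888 kWh
Cost = 5.888 kWh × £0.191 = £1.12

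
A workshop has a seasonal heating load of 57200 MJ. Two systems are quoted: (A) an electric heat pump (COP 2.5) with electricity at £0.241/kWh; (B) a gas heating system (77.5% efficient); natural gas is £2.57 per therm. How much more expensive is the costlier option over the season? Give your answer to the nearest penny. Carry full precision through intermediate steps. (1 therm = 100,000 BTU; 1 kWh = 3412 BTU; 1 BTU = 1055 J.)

£266.11

Heat load = 57200 MJ = 57,200,000,000 J / 1055 = 54,218,009 BTU
Gas: input = 54,218,009 / 0.775 = 69,958,722 BTU = 699.6 therm → 699.6 × £2.57 = £1,797.94
Heat pump: 54,218,009 BTU / 3412 = 15,890 kWh heat; / 2.5 = 6,356 kWh in → × £0.241 = £1,531.83
Difference = |£1,797.94 − £1,531.83| = £266.11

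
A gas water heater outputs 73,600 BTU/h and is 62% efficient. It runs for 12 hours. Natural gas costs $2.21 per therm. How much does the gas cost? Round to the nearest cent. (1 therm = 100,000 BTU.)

$31.48

Heat delivered = 73,600 BTU/h × 12 h = 883,200 BTU
Gas input = 883,200 / 0.62 = 1,424,516 BTU
= 1,424,516 / 100,000 = 14.25 therm
Cost = 14.25 × $2.21/therm = $31.48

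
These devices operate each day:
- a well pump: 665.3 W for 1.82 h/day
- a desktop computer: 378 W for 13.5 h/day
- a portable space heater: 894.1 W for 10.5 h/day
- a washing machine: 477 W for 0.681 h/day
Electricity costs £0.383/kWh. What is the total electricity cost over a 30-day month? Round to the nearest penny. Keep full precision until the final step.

well pump: 665.3 W × 1.82 h × 30 d = 36,325 Wh = 36.33 kWh
desktop computer: 378 W × 13.5 h × 30 d = 153,090 Wh = 153.1 kWh
portable space heater: 894.1 W × 10.5 h × 30 d = 281,642 Wh = 281.6 kWh
washing machine: 477 W × 0.681 h × 30 d = 9,745 Wh = 9.745 kWh
Total energy = 36.33 + 153.1 + 281.6 + 9.745 = 480.8 kWh
Cost = 480.8 kWh × £0.383 = £184.15

£184.15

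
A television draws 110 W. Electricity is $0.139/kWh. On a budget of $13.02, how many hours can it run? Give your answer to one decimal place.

851.5 h

Energy budget = $13.02 / $0.139 per kWh = 93.67 kWh = 93,669 Wh
Runtime = 93,669 Wh / 110 W = 851.5 h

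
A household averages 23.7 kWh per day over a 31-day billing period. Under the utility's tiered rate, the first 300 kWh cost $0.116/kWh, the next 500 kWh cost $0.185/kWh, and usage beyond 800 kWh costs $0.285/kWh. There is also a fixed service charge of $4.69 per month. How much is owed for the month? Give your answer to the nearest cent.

$119.91

Usage = 23.7 kWh/day × 31 days = 734.7 kWh
First 300 kWh × $0.116 = $34.80
Next 434.7 kWh × $0.185 = $80.42
Remaining tier: 0 kWh (not reached)
Energy charge = $115.22; + service $4.69 = $119.91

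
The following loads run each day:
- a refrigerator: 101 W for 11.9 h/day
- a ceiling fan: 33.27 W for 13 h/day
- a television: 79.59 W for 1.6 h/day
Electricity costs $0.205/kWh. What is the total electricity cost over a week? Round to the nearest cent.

$2.53

refrigerator: 101 W × 11.9 h × 7 d = 8,413 Wh = 8.413 kWh
ceiling fan: 33.27 W × 13 h × 7 d = 3,028 Wh = 3.028 kWh
television: 79.59 W × 1.6 h × 7 d = 891 Wh = 0.8914 kWh
Total energy = 8.413 + 3.028 + 0.8914 = 12.33 kWh
Cost = 12.33 kWh × $0.205 = $2.53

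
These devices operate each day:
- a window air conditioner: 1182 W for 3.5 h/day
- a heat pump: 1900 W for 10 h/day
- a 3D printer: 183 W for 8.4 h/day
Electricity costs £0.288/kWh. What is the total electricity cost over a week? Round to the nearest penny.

£49.74

window air conditioner: 1182 W × 3.5 h × 7 d = 28,959 Wh = 28.96 kWh
heat pump: 1900 W × 10 h × 7 d = 133,000 Wh = 133 kWh
3D printer: 183 W × 8.4 h × 7 d = 10,760 Wh = 10.76 kWh
Total energy = 28.96 + 133 + 10.76 = 172.7 kWh
Cost = 172.7 kWh × £0.288 = £49.74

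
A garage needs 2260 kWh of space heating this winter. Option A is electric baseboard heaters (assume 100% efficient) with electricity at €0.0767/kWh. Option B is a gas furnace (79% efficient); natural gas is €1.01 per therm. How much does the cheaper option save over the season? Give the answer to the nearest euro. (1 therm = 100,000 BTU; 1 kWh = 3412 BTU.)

€75

Heat load = 2260 kWh × 3412 = 7,711,120 BTU
Gas: input = 7,711,120 / 0.790 = 9,760,911 BTU = 97.61 therm → 97.61 × €1.01 = €98.59
Electric: 7,711,120 BTU / 3412 = 2,260 kWh → × €0.0767 = €173.34
Difference = |€98.59 − €173.34| = €74.76 ≈ €75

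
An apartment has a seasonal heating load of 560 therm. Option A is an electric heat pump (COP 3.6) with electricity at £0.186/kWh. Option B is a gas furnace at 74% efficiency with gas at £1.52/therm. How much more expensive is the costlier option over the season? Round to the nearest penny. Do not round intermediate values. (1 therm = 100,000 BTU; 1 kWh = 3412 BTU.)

Heat load = 560 therm × 100,000 = 56,000,000 BTU
Gas: input = 56,000,000 / 0.74 = 75,675,676 BTU = 756.8 therm → 756.8 × £1.52 = £1,150.27
Heat pump: 56,000,000 BTU / 3412 = 16,410 kWh heat; / 3.6 = 4,559 kWh in → × £0.186 = £847.99
Difference = |£1,150.27 − £847.99| = £302.28

£302.28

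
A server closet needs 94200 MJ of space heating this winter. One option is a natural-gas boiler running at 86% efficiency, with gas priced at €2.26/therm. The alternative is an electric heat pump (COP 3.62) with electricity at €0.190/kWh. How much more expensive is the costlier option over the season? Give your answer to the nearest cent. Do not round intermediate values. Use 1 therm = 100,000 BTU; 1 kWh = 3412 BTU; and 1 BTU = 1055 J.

Heat load = 94200 MJ = 94,200,000,000 J / 1055 = 89,289,100 BTU
Gas: input = 89,289,100 / 0.86 = 103,824,534 BTU = 1,038 therm → 1,038 × €2.26 = €2,346.43
Heat pump: 89,289,100 BTU / 3412 = 26,170 kWh heat; / 3.62 = 7,229 kWh in → × €0.190 = €1,373.52
Difference = |€2,346.43 − €1,373.52| = €972.92

€972.92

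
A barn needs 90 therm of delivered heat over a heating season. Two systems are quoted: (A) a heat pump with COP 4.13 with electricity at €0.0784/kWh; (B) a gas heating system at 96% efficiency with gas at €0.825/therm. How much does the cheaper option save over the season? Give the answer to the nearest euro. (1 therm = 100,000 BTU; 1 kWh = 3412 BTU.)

€27

Heat load = 90 therm × 100,000 = 9,000,000 BTU
Gas: input = 9,000,000 / 0.96 = 9,375,000 BTU = 93.75 therm → 93.75 × €0.825 = €77.34
Heat pump: 9,000,000 BTU / 3412 = 2,638 kWh heat; / 4.13 = 638.7 kWh in → × €0.0784 = €50.07
Difference = |€77.34 − €50.07| = €27.27 ≈ €27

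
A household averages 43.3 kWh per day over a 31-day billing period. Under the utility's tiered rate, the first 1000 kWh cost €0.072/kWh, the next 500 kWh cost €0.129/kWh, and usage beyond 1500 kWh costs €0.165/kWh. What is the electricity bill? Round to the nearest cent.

Usage = 43.3 kWh/day × 31 days = 1342.3 kWh
First 1000 kWh × €0.072 = €72.00
Next 342.3 kWh × €0.129 = €44.16
Remaining tier: 0 kWh (not reached)
Total = €116.16

€116.16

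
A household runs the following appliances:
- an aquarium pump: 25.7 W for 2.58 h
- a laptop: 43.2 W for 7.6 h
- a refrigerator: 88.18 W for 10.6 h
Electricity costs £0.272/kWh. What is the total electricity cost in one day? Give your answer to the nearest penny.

£0.36

aquarium pump: 25.7 W × 2.58 h = 66 Wh = 0.06631 kWh
laptop: 43.2 W × 7.6 h = 328 Wh = 0.3283 kWh
refrigerator: 88.18 W × 10.6 h = 935 Wh = 0.9347 kWh
Total energy = 0.06631 + 0.3283 + 0.9347 = 1.329 kWh
Cost = 1.329 kWh × £0.272 = £0.36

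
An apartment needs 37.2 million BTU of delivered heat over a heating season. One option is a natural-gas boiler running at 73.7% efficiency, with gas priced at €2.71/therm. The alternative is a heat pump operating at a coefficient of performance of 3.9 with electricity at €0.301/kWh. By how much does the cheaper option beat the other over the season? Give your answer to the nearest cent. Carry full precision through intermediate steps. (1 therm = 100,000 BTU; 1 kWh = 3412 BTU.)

Heat load = 37.2 × 10⁶ BTU = 37,200,000 BTU
Gas: input = 37,200,000 / 0.737 = 50,474,898 BTU = 504.7 therm → 504.7 × €2.71 = €1,367.87
Heat pump: 37,200,000 BTU / 3412 = 10,900 kWh heat; / 3.9 = 2,796 kWh in → × €0.301 = €841.46
Difference = |€1,367.87 − €841.46| = €526.41

€526.41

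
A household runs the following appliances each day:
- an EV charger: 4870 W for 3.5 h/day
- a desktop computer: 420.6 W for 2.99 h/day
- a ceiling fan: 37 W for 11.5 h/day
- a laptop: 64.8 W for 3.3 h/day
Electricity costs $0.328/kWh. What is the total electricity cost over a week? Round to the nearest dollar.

EV charger: 4870 W × 3.5 h × 7 d = 119,315 Wh = 119.3 kWh
desktop computer: 420.6 W × 2.99 h × 7 d = 8,803 Wh = 8.803 kWh
ceiling fan: 37 W × 11.5 h × 7 d = 2,978 Wh = 2.978 kWh
laptop: 64.8 W × 3.3 h × 7 d = 1,497 Wh = 1.497 kWh
Total energy = 119.3 + 8.803 + 2.978 + 1.497 = 132.6 kWh
Cost = 132.6 kWh × $0.328 = $43.49 ≈ $43

$43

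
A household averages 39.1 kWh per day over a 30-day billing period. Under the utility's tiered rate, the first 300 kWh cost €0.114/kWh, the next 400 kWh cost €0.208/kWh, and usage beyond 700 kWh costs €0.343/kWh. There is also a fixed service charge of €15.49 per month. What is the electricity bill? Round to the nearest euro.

€295

Usage = 39.1 kWh/day × 30 days = 1173 kWh
First 300 kWh × €0.114 = €34.20
Next 400 kWh × €0.208 = €83.20
Remaining 473 kWh × €0.343 = €162.24
Energy charge = €279.64; + service €15.49 = €295.13 ≈ €295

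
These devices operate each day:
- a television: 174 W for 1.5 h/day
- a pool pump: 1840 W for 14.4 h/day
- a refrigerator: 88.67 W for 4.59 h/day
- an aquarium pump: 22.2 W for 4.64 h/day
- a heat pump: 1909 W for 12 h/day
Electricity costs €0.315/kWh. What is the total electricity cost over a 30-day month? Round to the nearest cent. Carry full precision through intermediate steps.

television: 174 W × 1.5 h × 30 d = 7,830 Wh = 7.83 kWh
pool pump: 1840 W × 14.4 h × 30 d = 794,880 Wh = 794.9 kWh
refrigerator: 88.67 W × 4.59 h × 30 d = 12,210 Wh = 12.21 kWh
aquarium pump: 22.2 W × 4.64 h × 30 d = 3,090 Wh = 3.09 kWh
heat pump: 1909 W × 12 h × 30 d = 687,240 Wh = 687.2 kWh
Total energy = 7.83 + 794.9 + 12.21 + 3.09 + 687.2 = 1,505 kWh
Cost = 1,505 kWh × €0.315 = €474.15

€474.15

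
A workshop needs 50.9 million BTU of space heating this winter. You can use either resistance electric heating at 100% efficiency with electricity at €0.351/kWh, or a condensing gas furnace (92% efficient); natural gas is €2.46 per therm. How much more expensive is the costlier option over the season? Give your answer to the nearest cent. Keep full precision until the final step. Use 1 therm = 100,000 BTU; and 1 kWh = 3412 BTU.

Heat load = 50.9 × 10⁶ BTU = 50,900,000 BTU
Gas: input = 50,900,000 / 0.92 = 55,326,087 BTU = 553.3 therm → 553.3 × €2.46 = €1,361.02
Electric: 50,900,000 BTU / 3412 = 14,920 kWh → × €0.351 = €5,236.20
Difference = |€1,361.02 − €5,236.20| = €3,875.17

€3875.17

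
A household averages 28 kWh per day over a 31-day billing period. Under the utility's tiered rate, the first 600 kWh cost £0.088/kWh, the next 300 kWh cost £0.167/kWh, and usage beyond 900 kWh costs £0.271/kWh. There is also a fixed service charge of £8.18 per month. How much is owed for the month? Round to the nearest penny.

£105.74

Usage = 28 kWh/day × 31 days = 868 kWh
First 600 kWh × £0.088 = £52.80
Next 268 kWh × £0.167 = £44.76
Remaining tier: 0 kWh (not reached)
Energy charge = £97.56; + service £8.18 = £105.74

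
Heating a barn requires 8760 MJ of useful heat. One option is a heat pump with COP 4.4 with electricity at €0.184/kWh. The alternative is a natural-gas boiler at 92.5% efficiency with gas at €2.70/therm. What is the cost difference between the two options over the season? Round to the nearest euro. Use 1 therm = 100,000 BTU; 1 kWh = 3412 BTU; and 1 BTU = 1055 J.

Heat load = 8760 MJ = 8,760,000,000 J / 1055 = 8,303,318 BTU
Gas: input = 8,303,318 / 0.925 = 8,976,559 BTU = 89.77 therm → 89.77 × €2.70 = €242.37
Heat pump: 8,303,318 BTU / 3412 = 2,434 kWh heat; / 4.4 = 553.1 kWh in → × €0.184 = €101.77
Difference = |€242.37 − €101.77| = €140.60 ≈ €141

€141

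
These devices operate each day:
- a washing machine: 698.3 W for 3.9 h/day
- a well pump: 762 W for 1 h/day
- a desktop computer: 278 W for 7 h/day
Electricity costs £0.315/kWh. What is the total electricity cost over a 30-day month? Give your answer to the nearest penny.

washing machine: 698.3 W × 3.9 h × 30 d = 81,701 Wh = 81.7 kWh
well pump: 762 W × 1 h × 30 d = 22,860 Wh = 22.86 kWh
desktop computer: 278 W × 7 h × 30 d = 58,380 Wh = 58.38 kWh
Total energy = 81.7 + 22.86 + 58.38 = 162.9 kWh
Cost = 162.9 kWh × £0.315 = £51.33

£51.33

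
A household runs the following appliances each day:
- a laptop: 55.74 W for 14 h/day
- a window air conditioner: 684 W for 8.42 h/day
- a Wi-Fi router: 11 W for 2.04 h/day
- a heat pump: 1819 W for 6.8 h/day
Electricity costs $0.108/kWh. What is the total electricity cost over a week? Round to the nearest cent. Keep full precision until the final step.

laptop: 55.74 W × 14 h × 7 d = 5,463 Wh = 5.463 kWh
window air conditioner: 684 W × 8.42 h × 7 d = 40,315 Wh = 40.31 kWh
Wi-Fi router: 11 W × 2.04 h × 7 d = 157 Wh = 0.1571 kWh
heat pump: 1819 W × 6.8 h × 7 d = 86,584 Wh = 86.58 kWh
Total energy = 5.463 + 40.31 + 0.1571 + 86.58 = 132.5 kWh
Cost = 132.5 kWh × $0.108 = $14.31

$14.31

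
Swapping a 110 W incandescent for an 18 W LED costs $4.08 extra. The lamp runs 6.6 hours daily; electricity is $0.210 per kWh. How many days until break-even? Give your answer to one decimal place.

32.0 days

Power saved = 110 − 18 = 92 W
Daily energy saved = 92 W × 6.6 h = 607.2 Wh = 0.6072 kWh
Daily savings = 0.6072 × $0.210 = $0.1275
Payback = $4.08 / $0.1275 per day = 32 days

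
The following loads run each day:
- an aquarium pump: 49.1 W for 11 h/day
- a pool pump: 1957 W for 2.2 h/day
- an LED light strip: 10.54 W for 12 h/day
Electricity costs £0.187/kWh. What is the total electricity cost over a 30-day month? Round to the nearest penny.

aquarium pump: 49.1 W × 11 h × 30 d = 16,203 Wh = 16.2 kWh
pool pump: 1957 W × 2.2 h × 30 d = 129,162 Wh = 129.2 kWh
LED light strip: 10.54 W × 12 h × 30 d = 3,794 Wh = 3.794 kWh
Total energy = 16.2 + 129.2 + 3.794 = 149.2 kWh
Cost = 149.2 kWh × £0.187 = £27.89

£27.89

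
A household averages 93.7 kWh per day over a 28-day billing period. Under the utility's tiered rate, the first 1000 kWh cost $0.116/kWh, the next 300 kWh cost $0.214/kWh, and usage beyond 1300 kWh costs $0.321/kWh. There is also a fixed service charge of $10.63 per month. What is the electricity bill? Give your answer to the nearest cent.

Usage = 93.7 kWh/day × 28 days = 2623.6 kWh
First 1000 kWh × $0.116 = $116.00
Next 300 kWh × $0.214 = $64.20
Remaining 1323.6 kWh × $0.321 = $424.88
Energy charge = $605.08; + service $10.63 = $615.71

$615.71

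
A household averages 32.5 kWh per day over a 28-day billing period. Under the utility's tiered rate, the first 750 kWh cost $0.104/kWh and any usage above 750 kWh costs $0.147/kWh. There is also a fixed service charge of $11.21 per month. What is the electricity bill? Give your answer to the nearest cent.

$112.73

Usage = 32.5 kWh/day × 28 days = 910 kWh
First 750 kWh × $0.104 = $78.00
Remaining 160 kWh × $0.147 = $23.52
Energy charge = $101.52; + service $11.21 = $112.73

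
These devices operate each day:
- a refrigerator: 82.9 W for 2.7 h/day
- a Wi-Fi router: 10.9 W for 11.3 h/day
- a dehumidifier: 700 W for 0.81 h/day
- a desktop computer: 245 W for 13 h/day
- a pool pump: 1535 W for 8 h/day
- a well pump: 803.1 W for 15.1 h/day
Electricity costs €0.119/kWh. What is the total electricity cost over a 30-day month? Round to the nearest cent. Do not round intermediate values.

refrigerator: 82.9 W × 2.7 h × 30 d = 6,715 Wh = 6.715 kWh
Wi-Fi router: 10.9 W × 11.3 h × 30 d = 3,695 Wh = 3.695 kWh
dehumidifier: 700 W × 0.81 h × 30 d = 17,010 Wh = 17.01 kWh
desktop computer: 245 W × 13 h × 30 d = 95,550 Wh = 95.55 kWh
pool pump: 1535 W × 8 h × 30 d = 368,400 Wh = 368.4 kWh
well pump: 803.1 W × 15.1 h × 30 d = 363,804 Wh = 363.8 kWh
Total energy = 6.715 + 3.695 + 17.01 + 95.55 + 368.4 + 363.8 = 855.2 kWh
Cost = 855.2 kWh × €0.119 = €101.77

€101.77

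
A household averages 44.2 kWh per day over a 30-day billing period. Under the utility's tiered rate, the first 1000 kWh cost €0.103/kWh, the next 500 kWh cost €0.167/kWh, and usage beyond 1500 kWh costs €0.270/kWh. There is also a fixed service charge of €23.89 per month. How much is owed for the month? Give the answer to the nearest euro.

Usage = 44.2 kWh/day × 30 days = 1326 kWh
First 1000 kWh × €0.103 = €103.00
Next 326 kWh × €0.167 = €54.44
Remaining tier: 0 kWh (not reached)
Energy charge = €157.44; + service €23.89 = €181.33 ≈ €181

€181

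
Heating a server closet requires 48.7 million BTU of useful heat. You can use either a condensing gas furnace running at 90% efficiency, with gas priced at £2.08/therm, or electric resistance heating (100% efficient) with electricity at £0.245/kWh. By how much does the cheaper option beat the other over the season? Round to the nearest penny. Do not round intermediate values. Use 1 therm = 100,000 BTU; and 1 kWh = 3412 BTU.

Heat load = 48.7 × 10⁶ BTU = 48,700,000 BTU
Gas: input = 48,700,000 / 0.90 = 54,111,111 BTU = 541.1 therm → 541.1 × £2.08 = £1,125.51
Electric: 48,700,000 BTU / 3412 = 14,270 kWh → × £0.245 = £3,496.92
Difference = |£1,125.51 − £3,496.92| = £2,371.41

£2371.41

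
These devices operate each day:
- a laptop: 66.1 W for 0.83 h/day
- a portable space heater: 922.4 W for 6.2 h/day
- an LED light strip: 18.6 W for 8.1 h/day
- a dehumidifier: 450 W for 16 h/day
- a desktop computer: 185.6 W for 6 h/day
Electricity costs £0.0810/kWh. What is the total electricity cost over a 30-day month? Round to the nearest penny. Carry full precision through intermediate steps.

£34.60

laptop: 66.1 W × 0.83 h × 30 d = 1,646 Wh = 1.646 kWh
portable space heater: 922.4 W × 6.2 h × 30 d = 171,566 Wh = 171.6 kWh
LED light strip: 18.6 W × 8.1 h × 30 d = 4,520 Wh = 4.52 kWh
dehumidifier: 450 W × 16 h × 30 d = 216,000 Wh = 216 kWh
desktop computer: 185.6 W × 6 h × 30 d = 33,408 Wh = 33.41 kWh
Total energy = 1.646 + 171.6 + 4.52 + 216 + 33.41 = 427.1 kWh
Cost = 427.1 kWh × £0.0810 = £34.60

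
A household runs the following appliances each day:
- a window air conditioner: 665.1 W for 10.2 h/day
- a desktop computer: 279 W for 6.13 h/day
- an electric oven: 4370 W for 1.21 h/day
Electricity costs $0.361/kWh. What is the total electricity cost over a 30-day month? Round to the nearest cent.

window air conditioner: 665.1 W × 10.2 h × 30 d = 203,521 Wh = 203.5 kWh
desktop computer: 279 W × 6.13 h × 30 d = 51,308 Wh = 51.31 kWh
electric oven: 4370 W × 1.21 h × 30 d = 158,631 Wh = 158.6 kWh
Total energy = 203.5 + 51.31 + 158.6 = 413.5 kWh
Cost = 413.5 kWh × $0.361 = $149.26

$149.26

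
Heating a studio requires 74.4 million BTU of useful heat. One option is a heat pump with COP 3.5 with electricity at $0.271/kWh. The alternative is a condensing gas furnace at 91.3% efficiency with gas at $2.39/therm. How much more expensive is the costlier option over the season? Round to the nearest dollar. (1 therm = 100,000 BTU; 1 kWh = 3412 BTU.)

$259

Heat load = 74.4 × 10⁶ BTU = 74,400,000 BTU
Gas: input = 74,400,000 / 0.913 = 81,489,595 BTU = 814.9 therm → 814.9 × $2.39 = $1,947.60
Heat pump: 74,400,000 BTU / 3412 = 21,810 kWh heat; / 3.5 = 6,230 kWh in → × $0.271 = $1,688.36
Difference = |$1,947.60 − $1,688.36| = $259.24 ≈ $259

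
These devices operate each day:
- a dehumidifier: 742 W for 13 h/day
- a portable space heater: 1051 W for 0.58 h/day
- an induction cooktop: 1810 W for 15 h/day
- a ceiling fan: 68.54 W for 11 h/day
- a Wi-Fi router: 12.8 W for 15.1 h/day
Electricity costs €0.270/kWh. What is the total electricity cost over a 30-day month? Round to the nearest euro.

€311

dehumidifier: 742 W × 13 h × 30 d = 289,380 Wh = 289.4 kWh
portable space heater: 1051 W × 0.58 h × 30 d = 18,287 Wh = 18.29 kWh
induction cooktop: 1810 W × 15 h × 30 d = 814,500 Wh = 814.5 kWh
ceiling fan: 68.54 W × 11 h × 30 d = 22,618 Wh = 22.62 kWh
Wi-Fi router: 12.8 W × 15.1 h × 30 d = 5,798 Wh = 5.798 kWh
Total energy = 289.4 + 18.29 + 814.5 + 22.62 + 5.798 = 1,151 kWh
Cost = 1,151 kWh × €0.270 = €310.66 ≈ €311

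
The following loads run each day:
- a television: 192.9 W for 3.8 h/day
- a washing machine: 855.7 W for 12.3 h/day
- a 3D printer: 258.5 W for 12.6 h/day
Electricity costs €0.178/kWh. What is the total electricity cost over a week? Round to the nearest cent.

television: 192.9 W × 3.8 h × 7 d = 5,131 Wh = 5.131 kWh
washing machine: 855.7 W × 12.3 h × 7 d = 73,676 Wh = 73.68 kWh
3D printer: 258.5 W × 12.6 h × 7 d = 22,800 Wh = 22.8 kWh
Total energy = 5.131 + 73.68 + 22.8 = 101.6 kWh
Cost = 101.6 kWh × €0.178 = €18.09

€18.09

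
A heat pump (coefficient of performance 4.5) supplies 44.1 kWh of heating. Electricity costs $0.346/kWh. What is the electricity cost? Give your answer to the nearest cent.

Electrical input = 44.1 kWh / 4.5 = 9.8 kWh
Cost = 9.8 × $0.346/kWh = $3.39

$3.39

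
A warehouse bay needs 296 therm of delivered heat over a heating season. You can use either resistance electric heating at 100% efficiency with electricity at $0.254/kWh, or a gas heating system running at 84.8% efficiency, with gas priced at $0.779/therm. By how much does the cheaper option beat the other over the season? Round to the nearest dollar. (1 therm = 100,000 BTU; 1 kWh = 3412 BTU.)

Heat load = 296 therm × 100,000 = 29,600,000 BTU
Gas: input = 29,600,000 / 0.848 = 34,905,660 BTU = 349.1 therm → 349.1 × $0.779 = $271.92
Electric: 29,600,000 BTU / 3412 = 8,675 kWh → × $0.254 = $2,203.52
Difference = |$271.92 − $2,203.52| = $1,931.60 ≈ $1932

$1932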